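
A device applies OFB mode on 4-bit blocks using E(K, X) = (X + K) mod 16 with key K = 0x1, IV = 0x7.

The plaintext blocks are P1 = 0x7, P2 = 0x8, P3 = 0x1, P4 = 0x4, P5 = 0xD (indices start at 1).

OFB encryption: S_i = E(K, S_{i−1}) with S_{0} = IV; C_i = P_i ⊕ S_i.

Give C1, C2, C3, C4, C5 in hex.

C1 = 0xF, C2 = 0x1, C3 = 0xB, C4 = 0xF, C5 = 0x1

C1: S = E(K, 0x7) = 0x8; 0x7 ⊕ 0x8 = 0xF.
C2: S = E(K, 0x8) = 0x9; 0x8 ⊕ 0x9 = 0x1.
C3: S = E(K, 0x9) = 0xA; 0x1 ⊕ 0xA = 0xB.
C4: S = E(K, 0xA) = 0xB; 0x4 ⊕ 0xB = 0xF.
C5: S = E(K, 0xB) = 0xC; 0xD ⊕ 0xC = 0x1.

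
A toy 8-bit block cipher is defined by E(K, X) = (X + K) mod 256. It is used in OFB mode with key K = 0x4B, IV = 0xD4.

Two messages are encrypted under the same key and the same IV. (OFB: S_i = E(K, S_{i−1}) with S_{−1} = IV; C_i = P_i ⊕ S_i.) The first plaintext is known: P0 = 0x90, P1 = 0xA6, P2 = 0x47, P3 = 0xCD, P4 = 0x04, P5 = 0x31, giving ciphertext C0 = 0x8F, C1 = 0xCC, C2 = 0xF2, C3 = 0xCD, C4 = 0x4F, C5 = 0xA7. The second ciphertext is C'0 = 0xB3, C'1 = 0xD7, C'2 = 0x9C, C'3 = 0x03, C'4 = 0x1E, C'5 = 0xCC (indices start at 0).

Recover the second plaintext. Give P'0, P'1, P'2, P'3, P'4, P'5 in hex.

In OFB with a reused IV, both messages share the same keystream S_i, so C_i ⊕ C'_i = P_i ⊕ P'_i and thus P'_i = P_i ⊕ C_i ⊕ C'_i.
P'0: 0x90 ⊕ 0x8F ⊕ 0xB3 = 0xAC.
P'1: 0xA6 ⊕ 0xCC ⊕ 0xD7 = 0xBD.
P'2: 0x47 ⊕ 0xF2 ⊕ 0x9C = 0x29.
P'3: 0xCD ⊕ 0xCD ⊕ 0x03 = 0x03.
P'4: 0x04 ⊕ 0x4F ⊕ 0x1E = 0x55.
P'5: 0x31 ⊕ 0xA7 ⊕ 0xCC = 0x5A.

P'0 = 0xAC, P'1 = 0xBD, P'2 = 0x29, P'3 = 0x03, P'4 = 0x55, P'5 = 0x5A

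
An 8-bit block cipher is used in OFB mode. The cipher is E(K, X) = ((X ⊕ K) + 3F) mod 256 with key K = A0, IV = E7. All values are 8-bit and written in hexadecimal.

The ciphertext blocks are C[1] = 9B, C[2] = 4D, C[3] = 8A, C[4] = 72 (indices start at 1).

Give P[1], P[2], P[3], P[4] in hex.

OFB decryption: S_i = E(K, S_{i−1}) with S_{0} = IV; P_i = C_i ⊕ S_i.
P[1]: S = E(K, E7) = 86; 9B ⊕ 86 = 1D.
P[2]: S = E(K, 86) = 65; 4D ⊕ 65 = 28.
P[3]: S = E(K, 65) = 04; 8A ⊕ 04 = 8E.
P[4]: S = E(K, 04) = E3; 72 ⊕ E3 = 91.

P[1] = 1D, P[2] = 28, P[3] = 8E, P[4] = 91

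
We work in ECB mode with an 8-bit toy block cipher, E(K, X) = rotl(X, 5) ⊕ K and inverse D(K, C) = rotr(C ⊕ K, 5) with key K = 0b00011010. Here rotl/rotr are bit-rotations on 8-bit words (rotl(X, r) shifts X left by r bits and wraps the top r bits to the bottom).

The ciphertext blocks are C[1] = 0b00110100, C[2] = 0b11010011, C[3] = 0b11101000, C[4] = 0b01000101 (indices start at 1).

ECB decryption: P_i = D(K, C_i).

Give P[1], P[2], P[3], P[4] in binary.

P[1] = 0b01110001, P[2] = 0b01001110, P[3] = 0b10010111, P[4] = 0b11111010

P[1]: D(K, 0b00110100) = 0b01110001.
P[2]: D(K, 0b11010011) = 0b01001110.
P[3]: D(K, 0b11101000) = 0b10010111.
P[4]: D(K, 0b01000101) = 0b11111010.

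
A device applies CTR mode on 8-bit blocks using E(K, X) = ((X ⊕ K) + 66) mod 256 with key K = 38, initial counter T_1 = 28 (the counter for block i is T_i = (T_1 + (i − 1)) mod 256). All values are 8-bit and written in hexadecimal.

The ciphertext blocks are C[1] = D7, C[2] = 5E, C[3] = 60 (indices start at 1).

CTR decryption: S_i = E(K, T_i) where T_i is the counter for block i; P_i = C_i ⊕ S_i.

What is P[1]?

P[1] = A1

P[1]: T = 28, S = E(K, T) = 76; D7 ⊕ 76 = A1.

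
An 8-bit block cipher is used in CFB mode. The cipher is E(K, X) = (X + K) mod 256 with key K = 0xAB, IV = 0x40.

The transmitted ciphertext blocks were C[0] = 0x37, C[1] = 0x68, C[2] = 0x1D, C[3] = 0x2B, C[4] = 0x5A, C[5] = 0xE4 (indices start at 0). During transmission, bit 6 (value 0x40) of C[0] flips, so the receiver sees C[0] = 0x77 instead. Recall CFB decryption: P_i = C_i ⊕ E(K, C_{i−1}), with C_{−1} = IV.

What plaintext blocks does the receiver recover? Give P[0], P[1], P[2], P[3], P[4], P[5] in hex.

Only C[0] changed, to 0x77. In CFB, a change in C_i flips the same bit in P_i and garbles P_{i+1}. Decrypting the received ciphertext:
P[0]: E(K, 0x40) = 0xEB; 0x77 ⊕ 0xEB = 0x9C.
P[1]: E(K, 0x77) = 0x22; 0x68 ⊕ 0x22 = 0x4A.
P[2]: E(K, 0x68) = 0x13; 0x1D ⊕ 0x13 = 0x0E.
P[3]: E(K, 0x1D) = 0xC8; 0x2B ⊕ 0xC8 = 0xE3.
P[4]: E(K, 0x2B) = 0xD6; 0x5A ⊕ 0xD6 = 0x8C.
P[5]: E(K, 0x5A) = 0x05; 0xE4 ⊕ 0x05 = 0xE1.
Blocks that differ from the original plaintext: P[0], P[1].

P[0] = 0x9C, P[1] = 0x4A, P[2] = 0x0E, P[3] = 0xE3, P[4] = 0x8C, P[5] = 0xE1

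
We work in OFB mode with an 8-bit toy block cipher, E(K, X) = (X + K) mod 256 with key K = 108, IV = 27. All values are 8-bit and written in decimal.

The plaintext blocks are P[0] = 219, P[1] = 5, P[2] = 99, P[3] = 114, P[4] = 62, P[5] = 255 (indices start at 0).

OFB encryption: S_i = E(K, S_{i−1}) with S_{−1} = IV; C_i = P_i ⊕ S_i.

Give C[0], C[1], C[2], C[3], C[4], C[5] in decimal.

C[0] = 92, C[1] = 246, C[2] = 60, C[3] = 185, C[4] = 9, C[5] = 92

C[0]: S = E(K, 27) = 135; 219 ⊕ 135 = 92.
C[1]: S = E(K, 135) = 243; 5 ⊕ 243 = 246.
C[2]: S = E(K, 243) = 95; 99 ⊕ 95 = 60.
C[3]: S = E(K, 95) = 203; 114 ⊕ 203 = 185.
C[4]: S = E(K, 203) = 55; 62 ⊕ 55 = 9.
C[5]: S = E(K, 55) = 163; 255 ⊕ 163 = 92.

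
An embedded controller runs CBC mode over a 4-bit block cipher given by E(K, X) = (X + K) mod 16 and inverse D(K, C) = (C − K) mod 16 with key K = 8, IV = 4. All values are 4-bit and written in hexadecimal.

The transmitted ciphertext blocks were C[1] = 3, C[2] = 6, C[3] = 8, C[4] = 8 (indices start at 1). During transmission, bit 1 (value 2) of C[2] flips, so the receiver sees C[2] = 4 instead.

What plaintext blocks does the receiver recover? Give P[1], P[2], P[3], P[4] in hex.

CBC decryption: P_i = D(K, C_i) ⊕ C_{i−1}, with C_{0} = IV.
Only C[2] changed, to 4. In CBC, a change in C_i garbles P_i and flips the same bit in P_{i+1}. Decrypting the received ciphertext:
P[1]: D(K, 3) = B; B ⊕ 4 = F.
P[2]: D(K, 4) = C; C ⊕ 3 = F.
P[3]: D(K, 8) = 0; 0 ⊕ 4 = 4.
P[4]: D(K, 8) = 0; 0 ⊕ 8 = 8.
Blocks that differ from the original plaintext: P[2], P[3].

P[1] = F, P[2] = F, P[3] = 4, P[4] = 8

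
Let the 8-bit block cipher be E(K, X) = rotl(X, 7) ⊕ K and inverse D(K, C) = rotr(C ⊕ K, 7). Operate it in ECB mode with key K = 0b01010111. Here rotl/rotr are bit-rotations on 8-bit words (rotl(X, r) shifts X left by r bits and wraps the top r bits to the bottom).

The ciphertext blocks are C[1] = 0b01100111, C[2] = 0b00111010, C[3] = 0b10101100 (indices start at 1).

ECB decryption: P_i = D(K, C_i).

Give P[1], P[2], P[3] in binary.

P[1] = 0b01100000, P[2] = 0b11011010, P[3] = 0b11110111

P[1]: D(K, 0b01100111) = 0b01100000.
P[2]: D(K, 0b00111010) = 0b11011010.
P[3]: D(K, 0b10101100) = 0b11110111.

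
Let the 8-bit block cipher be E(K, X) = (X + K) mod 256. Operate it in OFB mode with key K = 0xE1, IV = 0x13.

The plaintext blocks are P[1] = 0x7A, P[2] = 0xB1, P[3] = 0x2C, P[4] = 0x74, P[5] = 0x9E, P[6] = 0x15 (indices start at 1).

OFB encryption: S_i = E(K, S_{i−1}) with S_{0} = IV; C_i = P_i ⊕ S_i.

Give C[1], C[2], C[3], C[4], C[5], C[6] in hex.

C[1]: S = E(K, 0x13) = 0xF4; 0x7A ⊕ 0xF4 = 0x8E.
C[2]: S = E(K, 0xF4) = 0xD5; 0xB1 ⊕ 0xD5 = 0x64.
C[3]: S = E(K, 0xD5) = 0xB6; 0x2C ⊕ 0xB6 = 0x9A.
C[4]: S = E(K, 0xB6) = 0x97; 0x74 ⊕ 0x97 = 0xE3.
C[5]: S = E(K, 0x97) = 0x78; 0x9E ⊕ 0x78 = 0xE6.
C[6]: S = E(K, 0x78) = 0x59; 0x15 ⊕ 0x59 = 0x4C.

C[1] = 0x8E, C[2] = 0x64, C[3] = 0x9A, C[4] = 0xE3, C[5] = 0xE6, C[6] = 0x4C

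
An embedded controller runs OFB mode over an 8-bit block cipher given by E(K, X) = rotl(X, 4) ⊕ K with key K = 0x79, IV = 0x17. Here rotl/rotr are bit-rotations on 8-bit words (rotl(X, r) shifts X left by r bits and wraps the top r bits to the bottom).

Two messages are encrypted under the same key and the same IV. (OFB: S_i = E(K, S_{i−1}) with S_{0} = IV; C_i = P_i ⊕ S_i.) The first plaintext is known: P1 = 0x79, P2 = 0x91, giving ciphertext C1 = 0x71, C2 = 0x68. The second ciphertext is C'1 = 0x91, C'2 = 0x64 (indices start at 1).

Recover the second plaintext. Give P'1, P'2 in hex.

In OFB with a reused IV, both messages share the same keystream S_i, so C_i ⊕ C'_i = P_i ⊕ P'_i and thus P'_i = P_i ⊕ C_i ⊕ C'_i.
P'1: 0x79 ⊕ 0x71 ⊕ 0x91 = 0x99.
P'2: 0x91 ⊕ 0x68 ⊕ 0x64 = 0x9D.

P'1 = 0x99, P'2 = 0x9D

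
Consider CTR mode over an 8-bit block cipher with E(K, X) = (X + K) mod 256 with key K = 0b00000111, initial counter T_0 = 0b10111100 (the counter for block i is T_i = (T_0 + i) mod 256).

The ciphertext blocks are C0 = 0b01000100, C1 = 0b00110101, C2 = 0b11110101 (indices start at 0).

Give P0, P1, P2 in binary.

P0 = 0b10000111, P1 = 0b11110001, P2 = 0b00110000

CTR decryption: S_i = E(K, T_i) where T_i is the counter for block i; P_i = C_i ⊕ S_i.
P0: T = 0b10111100, S = E(K, T) = 0b11000011; 0b01000100 ⊕ 0b11000011 = 0b10000111.
P1: T = 0b10111101, S = E(K, T) = 0b11000100; 0b00110101 ⊕ 0b11000100 = 0b11110001.
P2: T = 0b10111110, S = E(K, T) = 0b11000101; 0b11110101 ⊕ 0b11000101 = 0b00110000.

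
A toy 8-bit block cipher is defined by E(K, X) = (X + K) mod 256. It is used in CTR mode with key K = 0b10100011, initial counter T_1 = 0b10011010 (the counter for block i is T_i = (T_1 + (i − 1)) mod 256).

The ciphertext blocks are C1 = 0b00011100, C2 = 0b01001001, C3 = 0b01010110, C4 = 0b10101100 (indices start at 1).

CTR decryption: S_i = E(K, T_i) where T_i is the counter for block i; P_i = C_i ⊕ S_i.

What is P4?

P4 = 0b11101100

P4: T = 0b10011101, S = E(K, T) = 0b01000000; 0b10101100 ⊕ 0b01000000 = 0b11101100.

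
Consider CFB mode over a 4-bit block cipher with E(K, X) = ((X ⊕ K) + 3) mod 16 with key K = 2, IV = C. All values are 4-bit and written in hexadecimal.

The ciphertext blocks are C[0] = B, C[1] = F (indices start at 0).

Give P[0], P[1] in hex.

P[0] = A, P[1] = 3

CFB decryption: P_i = C_i ⊕ E(K, C_{i−1}), with C_{−1} = IV.
P[0]: E(K, C) = 1; B ⊕ 1 = A.
P[1]: E(K, B) = C; F ⊕ C = 3.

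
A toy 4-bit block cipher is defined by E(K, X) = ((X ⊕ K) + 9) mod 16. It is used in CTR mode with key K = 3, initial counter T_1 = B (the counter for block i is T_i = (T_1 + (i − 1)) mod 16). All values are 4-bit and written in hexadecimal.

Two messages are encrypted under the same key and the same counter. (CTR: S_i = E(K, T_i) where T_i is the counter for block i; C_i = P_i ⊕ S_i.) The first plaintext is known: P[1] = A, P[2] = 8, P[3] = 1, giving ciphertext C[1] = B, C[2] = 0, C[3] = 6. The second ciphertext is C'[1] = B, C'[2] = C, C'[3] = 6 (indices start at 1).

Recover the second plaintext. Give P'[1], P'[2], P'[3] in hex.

In CTR with a reused counter, both messages share the same keystream S_i, so C_i ⊕ C'_i = P_i ⊕ P'_i and thus P'_i = P_i ⊕ C_i ⊕ C'_i.
P'[1]: A ⊕ B ⊕ B = A.
P'[2]: 8 ⊕ 0 ⊕ C = 4.
P'[3]: 1 ⊕ 6 ⊕ 6 = 1.

P'[1] = A, P'[2] = 4, P'[3] = 1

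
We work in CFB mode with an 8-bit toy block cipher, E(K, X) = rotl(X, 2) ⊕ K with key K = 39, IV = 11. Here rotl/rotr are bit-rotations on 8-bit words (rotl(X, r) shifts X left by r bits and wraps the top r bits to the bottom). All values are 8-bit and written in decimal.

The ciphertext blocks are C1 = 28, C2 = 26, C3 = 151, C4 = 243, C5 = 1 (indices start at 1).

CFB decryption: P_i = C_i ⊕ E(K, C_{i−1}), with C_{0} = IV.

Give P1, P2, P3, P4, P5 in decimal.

P1: E(K, 11) = 11; 28 ⊕ 11 = 23.
P2: E(K, 28) = 87; 26 ⊕ 87 = 77.
P3: E(K, 26) = 79; 151 ⊕ 79 = 216.
P4: E(K, 151) = 121; 243 ⊕ 121 = 138.
P5: E(K, 243) = 232; 1 ⊕ 232 = 233.

P1 = 23, P2 = 77, P3 = 216, P4 = 138, P5 = 233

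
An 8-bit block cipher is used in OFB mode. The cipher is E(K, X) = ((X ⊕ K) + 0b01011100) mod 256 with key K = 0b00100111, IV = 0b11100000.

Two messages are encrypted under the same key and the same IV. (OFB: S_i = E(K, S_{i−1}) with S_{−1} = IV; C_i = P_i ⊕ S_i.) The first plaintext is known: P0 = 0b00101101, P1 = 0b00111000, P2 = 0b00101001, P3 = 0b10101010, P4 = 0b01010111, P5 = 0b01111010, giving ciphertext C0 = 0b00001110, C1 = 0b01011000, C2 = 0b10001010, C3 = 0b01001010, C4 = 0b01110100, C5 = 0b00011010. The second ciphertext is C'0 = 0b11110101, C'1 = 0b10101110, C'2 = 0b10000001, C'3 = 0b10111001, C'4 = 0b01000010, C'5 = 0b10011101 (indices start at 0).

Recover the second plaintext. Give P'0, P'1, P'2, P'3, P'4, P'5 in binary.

In OFB with a reused IV, both messages share the same keystream S_i, so C_i ⊕ C'_i = P_i ⊕ P'_i and thus P'_i = P_i ⊕ C_i ⊕ C'_i.
P'0: 0b00101101 ⊕ 0b00001110 ⊕ 0b11110101 = 0b11010110.
P'1: 0b00111000 ⊕ 0b01011000 ⊕ 0b10101110 = 0b11001110.
P'2: 0b00101001 ⊕ 0b10001010 ⊕ 0b10000001 = 0b00100010.
P'3: 0b10101010 ⊕ 0b01001010 ⊕ 0b10111001 = 0b01011001.
P'4: 0b01010111 ⊕ 0b01110100 ⊕ 0b01000010 = 0b01100001.
P'5: 0b01111010 ⊕ 0b00011010 ⊕ 0b10011101 = 0b11111101.

P'0 = 0b11010110, P'1 = 0b11001110, P'2 = 0b00100010, P'3 = 0b01011001, P'4 = 0b01100001, P'5 = 0b11111101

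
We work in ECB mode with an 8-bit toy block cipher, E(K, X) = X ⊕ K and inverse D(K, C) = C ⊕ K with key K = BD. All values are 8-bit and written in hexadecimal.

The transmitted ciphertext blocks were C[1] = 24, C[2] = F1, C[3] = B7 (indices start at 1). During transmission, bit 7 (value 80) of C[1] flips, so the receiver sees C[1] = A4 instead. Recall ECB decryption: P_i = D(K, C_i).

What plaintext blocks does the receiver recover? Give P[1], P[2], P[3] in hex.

P[1] = 19, P[2] = 4C, P[3] = 0A

Only C[1] changed, to A4. In ECB, a change in C_i affects only P_i. Decrypting the received ciphertext:
P[1]: D(K, A4) = 19.
P[2]: D(K, F1) = 4C.
P[3]: D(K, B7) = 0A.
Blocks that differ from the original plaintext: P[1].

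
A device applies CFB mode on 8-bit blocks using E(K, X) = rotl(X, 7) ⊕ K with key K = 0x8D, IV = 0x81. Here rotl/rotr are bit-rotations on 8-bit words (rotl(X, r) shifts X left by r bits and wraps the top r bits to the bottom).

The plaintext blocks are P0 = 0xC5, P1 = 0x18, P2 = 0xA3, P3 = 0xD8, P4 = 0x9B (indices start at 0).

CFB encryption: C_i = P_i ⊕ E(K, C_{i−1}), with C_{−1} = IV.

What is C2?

C2 = 0xC6

C0: E(K, 0x81) = 0x4D; 0xC5 ⊕ 0x4D = 0x88.
C1: E(K, 0x88) = 0xC9; 0x18 ⊕ 0xC9 = 0xD1.
C2: E(K, 0xD1) = 0x65; 0xA3 ⊕ 0x65 = 0xC6.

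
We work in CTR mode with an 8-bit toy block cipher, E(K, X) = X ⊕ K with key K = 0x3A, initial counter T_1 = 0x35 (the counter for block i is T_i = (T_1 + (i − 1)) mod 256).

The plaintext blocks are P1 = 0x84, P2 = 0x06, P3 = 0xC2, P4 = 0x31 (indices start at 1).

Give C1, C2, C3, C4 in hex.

C1 = 0x8B, C2 = 0x0A, C3 = 0xCF, C4 = 0x33

CTR encryption: S_i = E(K, T_i) where T_i is the counter for block i; C_i = P_i ⊕ S_i.
C1: T = 0x35, S = E(K, T) = 0x0F; 0x84 ⊕ 0x0F = 0x8B.
C2: T = 0x36, S = E(K, T) = 0x0C; 0x06 ⊕ 0x0C = 0x0A.
C3: T = 0x37, S = E(K, T) = 0x0D; 0xC2 ⊕ 0x0D = 0xCF.
C4: T = 0x38, S = E(K, T) = 0x02; 0x31 ⊕ 0x02 = 0x33.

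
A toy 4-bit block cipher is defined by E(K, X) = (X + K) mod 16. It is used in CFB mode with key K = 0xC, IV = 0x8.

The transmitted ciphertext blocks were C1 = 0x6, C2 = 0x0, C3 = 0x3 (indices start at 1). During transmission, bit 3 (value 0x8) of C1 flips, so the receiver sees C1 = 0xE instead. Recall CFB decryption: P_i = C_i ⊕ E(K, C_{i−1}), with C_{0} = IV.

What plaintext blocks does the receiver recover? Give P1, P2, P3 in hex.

P1 = 0xA, P2 = 0xA, P3 = 0xF

Only C1 changed, to 0xE. In CFB, a change in C_i flips the same bit in P_i and garbles P_{i+1}. Decrypting the received ciphertext:
P1: E(K, 0x8) = 0x4; 0xE ⊕ 0x4 = 0xA.
P2: E(K, 0xE) = 0xA; 0x0 ⊕ 0xA = 0xA.
P3: E(K, 0x0) = 0xC; 0x3 ⊕ 0xC = 0xF.
Blocks that differ from the original plaintext: P1, P2.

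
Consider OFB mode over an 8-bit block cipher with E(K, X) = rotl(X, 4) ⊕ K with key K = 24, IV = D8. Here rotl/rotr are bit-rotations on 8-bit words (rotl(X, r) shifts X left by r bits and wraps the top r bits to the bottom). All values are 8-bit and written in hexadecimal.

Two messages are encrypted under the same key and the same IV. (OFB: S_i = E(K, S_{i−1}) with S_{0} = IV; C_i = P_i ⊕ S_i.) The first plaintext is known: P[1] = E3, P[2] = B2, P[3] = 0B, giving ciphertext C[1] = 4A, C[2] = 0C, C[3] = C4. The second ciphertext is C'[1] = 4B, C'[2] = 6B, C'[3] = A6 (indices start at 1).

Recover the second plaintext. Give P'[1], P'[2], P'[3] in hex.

In OFB with a reused IV, both messages share the same keystream S_i, so C_i ⊕ C'_i = P_i ⊕ P'_i and thus P'_i = P_i ⊕ C_i ⊕ C'_i.
P'[1]: E3 ⊕ 4A ⊕ 4B = E2.
P'[2]: B2 ⊕ 0C ⊕ 6B = D5.
P'[3]: 0B ⊕ C4 ⊕ A6 = 69.

P'[1] = E2, P'[2] = D5, P'[3] = 69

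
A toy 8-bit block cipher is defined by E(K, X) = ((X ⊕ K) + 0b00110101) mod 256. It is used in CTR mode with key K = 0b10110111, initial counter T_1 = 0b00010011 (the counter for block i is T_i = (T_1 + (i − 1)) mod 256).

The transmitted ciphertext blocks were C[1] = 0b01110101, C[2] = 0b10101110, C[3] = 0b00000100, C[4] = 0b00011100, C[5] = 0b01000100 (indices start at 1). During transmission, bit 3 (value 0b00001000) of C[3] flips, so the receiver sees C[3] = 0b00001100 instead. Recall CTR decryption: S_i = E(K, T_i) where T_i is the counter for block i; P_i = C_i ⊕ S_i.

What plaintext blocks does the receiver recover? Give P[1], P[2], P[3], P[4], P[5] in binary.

P[1] = 0b10101100, P[2] = 0b01110110, P[3] = 0b11011011, P[4] = 0b11001010, P[5] = 0b10010001

Only C[3] changed, to 0b00001100. In CTR, a change in C_i flips the same bit in P_i only; the keystream is unaffected. Decrypting the received ciphertext:
P[1]: T = 0b00010011, S = E(K, T) = 0b11011001; 0b01110101 ⊕ 0b11011001 = 0b10101100.
P[2]: T = 0b00010100, S = E(K, T) = 0b11011000; 0b10101110 ⊕ 0b11011000 = 0b01110110.
P[3]: T = 0b00010101, S = E(K, T) = 0b11010111; 0b00001100 ⊕ 0b11010111 = 0b11011011.
P[4]: T = 0b00010110, S = E(K, T) = 0b11010110; 0b00011100 ⊕ 0b11010110 = 0b11001010.
P[5]: T = 0b00010111, S = E(K, T) = 0b11010101; 0b01000100 ⊕ 0b11010101 = 0b10010001.
Blocks that differ from the original plaintext: P[3].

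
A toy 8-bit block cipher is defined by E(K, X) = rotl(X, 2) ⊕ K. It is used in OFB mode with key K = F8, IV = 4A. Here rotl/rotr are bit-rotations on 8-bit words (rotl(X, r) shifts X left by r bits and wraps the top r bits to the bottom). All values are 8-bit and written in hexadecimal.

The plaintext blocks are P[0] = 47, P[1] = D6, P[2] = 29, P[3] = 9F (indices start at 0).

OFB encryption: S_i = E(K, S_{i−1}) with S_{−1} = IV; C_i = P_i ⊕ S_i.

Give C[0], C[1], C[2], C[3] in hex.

C[0] = 96, C[1] = 69, C[2] = 2F, C[3] = 7F

C[0]: S = E(K, 4A) = D1; 47 ⊕ D1 = 96.
C[1]: S = E(K, D1) = BF; D6 ⊕ BF = 69.
C[2]: S = E(K, BF) = 06; 29 ⊕ 06 = 2F.
C[3]: S = E(K, 06) = E0; 9F ⊕ E0 = 7F.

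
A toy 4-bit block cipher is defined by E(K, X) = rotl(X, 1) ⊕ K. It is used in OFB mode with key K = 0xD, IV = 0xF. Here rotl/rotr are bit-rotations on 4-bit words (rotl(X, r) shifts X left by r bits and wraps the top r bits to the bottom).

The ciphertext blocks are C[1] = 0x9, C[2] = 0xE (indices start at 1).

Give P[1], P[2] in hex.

OFB decryption: S_i = E(K, S_{i−1}) with S_{0} = IV; P_i = C_i ⊕ S_i.
P[1]: S = E(K, 0xF) = 0x2; 0x9 ⊕ 0x2 = 0xB.
P[2]: S = E(K, 0x2) = 0x9; 0xE ⊕ 0x9 = 0x7.

P[1] = 0xB, P[2] = 0x7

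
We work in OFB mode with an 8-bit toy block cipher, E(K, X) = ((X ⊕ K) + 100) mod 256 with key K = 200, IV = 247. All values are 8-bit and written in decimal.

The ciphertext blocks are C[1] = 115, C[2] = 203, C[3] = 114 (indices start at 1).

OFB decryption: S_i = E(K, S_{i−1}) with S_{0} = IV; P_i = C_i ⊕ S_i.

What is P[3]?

P[1]: S = E(K, 247) = 163; 115 ⊕ 163 = 208.
P[2]: S = E(K, 163) = 207; 203 ⊕ 207 = 4.
P[3]: S = E(K, 207) = 107; 114 ⊕ 107 = 25.

P[3] = 25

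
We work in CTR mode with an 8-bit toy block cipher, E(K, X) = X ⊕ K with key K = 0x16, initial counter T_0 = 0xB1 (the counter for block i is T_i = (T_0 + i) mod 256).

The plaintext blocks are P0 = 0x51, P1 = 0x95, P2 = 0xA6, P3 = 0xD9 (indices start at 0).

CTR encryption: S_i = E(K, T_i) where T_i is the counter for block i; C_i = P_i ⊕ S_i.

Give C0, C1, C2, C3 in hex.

C0 = 0xF6, C1 = 0x31, C2 = 0x03, C3 = 0x7B

C0: T = 0xB1, S = E(K, T) = 0xA7; 0x51 ⊕ 0xA7 = 0xF6.
C1: T = 0xB2, S = E(K, T) = 0xA4; 0x95 ⊕ 0xA4 = 0x31.
C2: T = 0xB3, S = E(K, T) = 0xA5; 0xA6 ⊕ 0xA5 = 0x03.
C3: T = 0xB4, S = E(K, T) = 0xA2; 0xD9 ⊕ 0xA2 = 0x7B.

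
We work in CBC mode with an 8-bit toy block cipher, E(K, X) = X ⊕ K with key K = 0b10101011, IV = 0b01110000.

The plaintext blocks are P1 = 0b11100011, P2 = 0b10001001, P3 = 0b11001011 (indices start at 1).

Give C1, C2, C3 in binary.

C1 = 0b00111000, C2 = 0b00011010, C3 = 0b01111010

CBC encryption: C_i = E(K, P_i ⊕ C_{i−1}), with C_{0} = IV.
C1: P1 ⊕ 0b01110000 = 0b10010011; E(K, 0b10010011) = 0b00111000.
C2: P2 ⊕ 0b00111000 = 0b10110001; E(K, 0b10110001) = 0b00011010.
C3: P3 ⊕ 0b00011010 = 0b11010001; E(K, 0b11010001) = 0b01111010.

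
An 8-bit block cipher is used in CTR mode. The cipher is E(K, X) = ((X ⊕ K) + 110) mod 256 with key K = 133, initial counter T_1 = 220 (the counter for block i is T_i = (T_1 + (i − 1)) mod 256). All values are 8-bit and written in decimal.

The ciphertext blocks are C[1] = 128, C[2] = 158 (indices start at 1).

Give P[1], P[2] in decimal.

P[1] = 71, P[2] = 88

CTR decryption: S_i = E(K, T_i) where T_i is the counter for block i; P_i = C_i ⊕ S_i.
P[1]: T = 220, S = E(K, T) = 199; 128 ⊕ 199 = 71.
P[2]: T = 221, S = E(K, T) = 198; 158 ⊕ 198 = 88.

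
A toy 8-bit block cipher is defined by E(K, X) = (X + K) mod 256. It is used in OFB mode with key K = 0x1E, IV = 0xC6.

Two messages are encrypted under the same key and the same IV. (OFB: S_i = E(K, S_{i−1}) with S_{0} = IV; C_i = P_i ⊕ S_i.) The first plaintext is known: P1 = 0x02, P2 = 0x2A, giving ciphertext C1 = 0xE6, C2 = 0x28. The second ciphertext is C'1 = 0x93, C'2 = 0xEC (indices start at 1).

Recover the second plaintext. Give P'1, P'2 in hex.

P'1 = 0x77, P'2 = 0xEE

In OFB with a reused IV, both messages share the same keystream S_i, so C_i ⊕ C'_i = P_i ⊕ P'_i and thus P'_i = P_i ⊕ C_i ⊕ C'_i.
P'1: 0x02 ⊕ 0xE6 ⊕ 0x93 = 0x77.
P'2: 0x2A ⊕ 0x28 ⊕ 0xEC = 0xEE.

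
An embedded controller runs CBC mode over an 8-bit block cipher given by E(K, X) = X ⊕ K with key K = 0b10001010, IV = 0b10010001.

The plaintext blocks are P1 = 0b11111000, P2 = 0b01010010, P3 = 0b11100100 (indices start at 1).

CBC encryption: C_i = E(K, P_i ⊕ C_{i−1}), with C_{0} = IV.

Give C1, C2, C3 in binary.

C1 = 0b11100011, C2 = 0b00111011, C3 = 0b01010101

C1: P1 ⊕ 0b10010001 = 0b01101001; E(K, 0b01101001) = 0b11100011.
C2: P2 ⊕ 0b11100011 = 0b10110001; E(K, 0b10110001) = 0b00111011.
C3: P3 ⊕ 0b00111011 = 0b11011111; E(K, 0b11011111) = 0b01010101.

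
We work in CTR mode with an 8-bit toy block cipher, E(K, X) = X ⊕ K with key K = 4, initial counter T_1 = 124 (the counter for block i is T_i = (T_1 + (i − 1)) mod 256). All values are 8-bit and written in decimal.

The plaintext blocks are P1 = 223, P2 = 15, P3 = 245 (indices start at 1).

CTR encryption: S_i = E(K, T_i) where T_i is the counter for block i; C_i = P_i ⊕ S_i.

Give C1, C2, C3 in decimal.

C1 = 167, C2 = 118, C3 = 143

C1: T = 124, S = E(K, T) = 120; 223 ⊕ 120 = 167.
C2: T = 125, S = E(K, T) = 121; 15 ⊕ 121 = 118.
C3: T = 126, S = E(K, T) = 122; 245 ⊕ 122 = 143.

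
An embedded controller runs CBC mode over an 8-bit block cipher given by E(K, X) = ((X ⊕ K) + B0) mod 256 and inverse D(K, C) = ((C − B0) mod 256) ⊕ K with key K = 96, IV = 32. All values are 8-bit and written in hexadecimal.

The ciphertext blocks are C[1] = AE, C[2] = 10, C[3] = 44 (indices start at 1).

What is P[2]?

CBC decryption: P_i = D(K, C_i) ⊕ C_{i−1}, with C_{0} = IV.
P[2]: D(K, 10) = F6; F6 ⊕ AE = 58.

P[2] = 58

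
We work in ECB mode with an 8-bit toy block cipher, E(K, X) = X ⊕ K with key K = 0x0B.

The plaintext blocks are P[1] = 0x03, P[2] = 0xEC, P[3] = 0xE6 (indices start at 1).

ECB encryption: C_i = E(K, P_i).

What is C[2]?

C[2] = 0xE7

C[2]: E(K, 0xEC) = 0xE7.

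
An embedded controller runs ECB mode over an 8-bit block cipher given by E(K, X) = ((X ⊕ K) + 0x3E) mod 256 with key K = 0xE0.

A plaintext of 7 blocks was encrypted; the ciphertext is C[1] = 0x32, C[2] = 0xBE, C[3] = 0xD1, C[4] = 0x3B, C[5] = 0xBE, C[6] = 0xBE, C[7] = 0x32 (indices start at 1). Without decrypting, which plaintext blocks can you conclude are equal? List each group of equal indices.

ECB encrypts each block independently with the same key, so equal ciphertext blocks imply equal plaintext blocks.
C[1] = C[7] = 0x32, so P[1] = P[7].
C[2] = C[5] = C[6] = 0xBE, so P[2] = P[5] = P[6].

P[1] = P[7]; P[2] = P[5] = P[6]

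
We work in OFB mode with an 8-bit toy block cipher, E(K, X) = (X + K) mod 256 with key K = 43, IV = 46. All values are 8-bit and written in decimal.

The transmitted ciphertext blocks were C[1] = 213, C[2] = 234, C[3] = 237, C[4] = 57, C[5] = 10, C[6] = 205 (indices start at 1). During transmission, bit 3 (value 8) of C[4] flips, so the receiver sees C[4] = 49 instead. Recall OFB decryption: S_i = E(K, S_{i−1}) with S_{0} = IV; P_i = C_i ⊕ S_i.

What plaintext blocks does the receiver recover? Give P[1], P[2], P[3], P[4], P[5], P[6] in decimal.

P[1] = 140, P[2] = 110, P[3] = 66, P[4] = 235, P[5] = 15, P[6] = 253

Only C[4] changed, to 49. In OFB, a change in C_i flips the same bit in P_i only; the keystream is unaffected. Decrypting the received ciphertext:
P[1]: S = E(K, 46) = 89; 213 ⊕ 89 = 140.
P[2]: S = E(K, 89) = 132; 234 ⊕ 132 = 110.
P[3]: S = E(K, 132) = 175; 237 ⊕ 175 = 66.
P[4]: S = E(K, 175) = 218; 49 ⊕ 218 = 235.
P[5]: S = E(K, 218) = 5; 10 ⊕ 5 = 15.
P[6]: S = E(K, 5) = 48; 205 ⊕ 48 = 253.
Blocks that differ from the original plaintext: P[4].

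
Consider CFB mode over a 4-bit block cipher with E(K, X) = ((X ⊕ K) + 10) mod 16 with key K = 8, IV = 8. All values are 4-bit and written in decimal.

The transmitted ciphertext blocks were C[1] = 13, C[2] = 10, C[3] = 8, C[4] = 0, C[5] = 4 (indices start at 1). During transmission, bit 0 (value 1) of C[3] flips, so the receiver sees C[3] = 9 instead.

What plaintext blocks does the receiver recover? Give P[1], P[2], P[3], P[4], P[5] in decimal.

P[1] = 7, P[2] = 5, P[3] = 5, P[4] = 11, P[5] = 6

CFB decryption: P_i = C_i ⊕ E(K, C_{i−1}), with C_{0} = IV.
Only C[3] changed, to 9. In CFB, a change in C_i flips the same bit in P_i and garbles P_{i+1}. Decrypting the received ciphertext:
P[1]: E(K, 8) = 10; 13 ⊕ 10 = 7.
P[2]: E(K, 13) = 15; 10 ⊕ 15 = 5.
P[3]: E(K, 10) = 12; 9 ⊕ 12 = 5.
P[4]: E(K, 9) = 11; 0 ⊕ 11 = 11.
P[5]: E(K, 0) = 2; 4 ⊕ 2 = 6.
Blocks that differ from the original plaintext: P[3], P[4].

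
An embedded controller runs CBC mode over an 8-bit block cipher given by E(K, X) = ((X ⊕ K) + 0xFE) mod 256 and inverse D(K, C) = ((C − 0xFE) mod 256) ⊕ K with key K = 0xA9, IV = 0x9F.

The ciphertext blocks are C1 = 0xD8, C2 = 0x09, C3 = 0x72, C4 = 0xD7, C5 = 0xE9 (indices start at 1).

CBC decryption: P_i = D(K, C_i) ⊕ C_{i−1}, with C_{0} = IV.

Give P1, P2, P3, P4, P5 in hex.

P1: D(K, 0xD8) = 0x73; 0x73 ⊕ 0x9F = 0xEC.
P2: D(K, 0x09) = 0xA2; 0xA2 ⊕ 0xD8 = 0x7A.
P3: D(K, 0x72) = 0xDD; 0xDD ⊕ 0x09 = 0xD4.
P4: D(K, 0xD7) = 0x70; 0x70 ⊕ 0x72 = 0x02.
P5: D(K, 0xE9) = 0x42; 0x42 ⊕ 0xD7 = 0x95.

P1 = 0xEC, P2 = 0x7A, P3 = 0xD4, P4 = 0x02, P5 = 0x95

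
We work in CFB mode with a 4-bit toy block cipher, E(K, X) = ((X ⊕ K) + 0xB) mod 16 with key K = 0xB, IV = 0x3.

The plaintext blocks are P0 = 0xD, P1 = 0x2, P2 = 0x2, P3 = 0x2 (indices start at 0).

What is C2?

C2 = 0x6

CFB encryption: C_i = P_i ⊕ E(K, C_{i−1}), with C_{−1} = IV.
C0: E(K, 0x3) = 0x3; 0xD ⊕ 0x3 = 0xE.
C1: E(K, 0xE) = 0x0; 0x2 ⊕ 0x0 = 0x2.
C2: E(K, 0x2) = 0x4; 0x2 ⊕ 0x4 = 0x6.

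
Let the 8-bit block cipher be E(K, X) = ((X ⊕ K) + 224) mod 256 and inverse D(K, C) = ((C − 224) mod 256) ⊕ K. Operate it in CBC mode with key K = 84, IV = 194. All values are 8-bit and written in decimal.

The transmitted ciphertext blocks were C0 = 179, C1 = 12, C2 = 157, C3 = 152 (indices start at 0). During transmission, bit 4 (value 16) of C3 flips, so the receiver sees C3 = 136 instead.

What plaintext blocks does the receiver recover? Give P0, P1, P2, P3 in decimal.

CBC decryption: P_i = D(K, C_i) ⊕ C_{i−1}, with C_{−1} = IV.
Only C3 changed, to 136. In CBC, a change in C_i garbles P_i and flips the same bit in P_{i+1}. Decrypting the received ciphertext:
P0: D(K, 179) = 135; 135 ⊕ 194 = 69.
P1: D(K, 12) = 120; 120 ⊕ 179 = 203.
P2: D(K, 157) = 233; 233 ⊕ 12 = 229.
P3: D(K, 136) = 252; 252 ⊕ 157 = 97.
Blocks that differ from the original plaintext: P3.

P0 = 69, P1 = 203, P2 = 229, P3 = 97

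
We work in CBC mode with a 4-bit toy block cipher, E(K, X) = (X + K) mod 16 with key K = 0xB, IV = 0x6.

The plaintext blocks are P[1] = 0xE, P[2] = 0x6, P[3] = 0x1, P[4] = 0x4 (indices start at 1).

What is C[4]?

C[4] = 0x3

CBC encryption: C_i = E(K, P_i ⊕ C_{i−1}), with C_{0} = IV.
C[1]: P[1] ⊕ 0x6 = 0x8; E(K, 0x8) = 0x3.
C[2]: P[2] ⊕ 0x3 = 0x5; E(K, 0x5) = 0x0.
C[3]: P[3] ⊕ 0x0 = 0x1; E(K, 0x1) = 0xC.
C[4]: P[4] ⊕ 0xC = 0x8; E(K, 0x8) = 0x3.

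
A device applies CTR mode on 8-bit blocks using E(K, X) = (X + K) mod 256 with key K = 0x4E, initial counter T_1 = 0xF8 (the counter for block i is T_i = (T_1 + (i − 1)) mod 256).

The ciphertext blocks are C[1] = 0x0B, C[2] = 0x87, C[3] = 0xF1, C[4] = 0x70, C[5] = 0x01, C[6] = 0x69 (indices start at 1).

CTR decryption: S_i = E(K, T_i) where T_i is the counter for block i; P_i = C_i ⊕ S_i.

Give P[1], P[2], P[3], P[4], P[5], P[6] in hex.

P[1] = 0x4D, P[2] = 0xC0, P[3] = 0xB9, P[4] = 0x39, P[5] = 0x4B, P[6] = 0x22

P[1]: T = 0xF8, S = E(K, T) = 0x46; 0x0B ⊕ 0x46 = 0x4D.
P[2]: T = 0xF9, S = E(K, T) = 0x47; 0x87 ⊕ 0x47 = 0xC0.
P[3]: T = 0xFA, S = E(K, T) = 0x48; 0xF1 ⊕ 0x48 = 0xB9.
P[4]: T = 0xFB, S = E(K, T) = 0x49; 0x70 ⊕ 0x49 = 0x39.
P[5]: T = 0xFC, S = E(K, T) = 0x4A; 0x01 ⊕ 0x4A = 0x4B.
P[6]: T = 0xFD, S = E(K, T) = 0x4B; 0x69 ⊕ 0x4B = 0x22.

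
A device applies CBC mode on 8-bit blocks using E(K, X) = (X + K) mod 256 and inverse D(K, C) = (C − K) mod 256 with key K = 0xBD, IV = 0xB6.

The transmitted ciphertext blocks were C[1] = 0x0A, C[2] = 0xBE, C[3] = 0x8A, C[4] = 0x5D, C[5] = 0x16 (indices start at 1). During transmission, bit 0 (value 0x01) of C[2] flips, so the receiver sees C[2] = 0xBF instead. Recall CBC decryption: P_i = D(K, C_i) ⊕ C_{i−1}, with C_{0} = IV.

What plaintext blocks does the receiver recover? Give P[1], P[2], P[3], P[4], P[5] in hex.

Only C[2] changed, to 0xBF. In CBC, a change in C_i garbles P_i and flips the same bit in P_{i+1}. Decrypting the received ciphertext:
P[1]: D(K, 0x0A) = 0x4D; 0x4D ⊕ 0xB6 = 0xFB.
P[2]: D(K, 0xBF) = 0x02; 0x02 ⊕ 0x0A = 0x08.
P[3]: D(K, 0x8A) = 0xCD; 0xCD ⊕ 0xBF = 0x72.
P[4]: D(K, 0x5D) = 0xA0; 0xA0 ⊕ 0x8A = 0x2A.
P[5]: D(K, 0x16) = 0x59; 0x59 ⊕ 0x5D = 0x04.
Blocks that differ from the original plaintext: P[2], P[3].

P[1] = 0xFB, P[2] = 0x08, P[3] = 0x72, P[4] = 0x2A, P[5] = 0x04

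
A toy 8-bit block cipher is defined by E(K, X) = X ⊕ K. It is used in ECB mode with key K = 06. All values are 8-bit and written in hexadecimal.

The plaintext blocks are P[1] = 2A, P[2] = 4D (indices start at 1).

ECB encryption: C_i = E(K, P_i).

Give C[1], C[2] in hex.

C[1] = 2C, C[2] = 4B

C[1]: E(K, 2A) = 2C.
C[2]: E(K, 4D) = 4B.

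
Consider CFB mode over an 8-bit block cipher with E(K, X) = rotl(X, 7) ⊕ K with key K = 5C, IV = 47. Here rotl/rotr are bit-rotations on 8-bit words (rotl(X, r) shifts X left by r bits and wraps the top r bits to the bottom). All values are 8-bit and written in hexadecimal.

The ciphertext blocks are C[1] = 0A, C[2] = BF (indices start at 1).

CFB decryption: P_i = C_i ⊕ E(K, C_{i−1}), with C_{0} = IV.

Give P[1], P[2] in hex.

P[1] = F5, P[2] = E6

P[1]: E(K, 47) = FF; 0A ⊕ FF = F5.
P[2]: E(K, 0A) = 59; BF ⊕ 59 = E6.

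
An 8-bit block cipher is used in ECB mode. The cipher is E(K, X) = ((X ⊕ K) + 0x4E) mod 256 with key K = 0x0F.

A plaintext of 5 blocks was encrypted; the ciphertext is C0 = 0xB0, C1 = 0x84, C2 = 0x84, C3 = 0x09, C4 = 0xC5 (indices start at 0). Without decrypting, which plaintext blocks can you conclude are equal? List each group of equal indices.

P1 = P2

ECB encrypts each block independently with the same key, so equal ciphertext blocks imply equal plaintext blocks.
C1 = C2 = 0x84, so P1 = P2.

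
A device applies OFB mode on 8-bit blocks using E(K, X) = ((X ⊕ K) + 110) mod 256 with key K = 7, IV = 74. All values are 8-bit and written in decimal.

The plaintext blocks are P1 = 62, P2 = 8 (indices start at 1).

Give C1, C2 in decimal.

C1 = 133, C2 = 34

OFB encryption: S_i = E(K, S_{i−1}) with S_{0} = IV; C_i = P_i ⊕ S_i.
C1: S = E(K, 74) = 187; 62 ⊕ 187 = 133.
C2: S = E(K, 187) = 42; 8 ⊕ 42 = 34.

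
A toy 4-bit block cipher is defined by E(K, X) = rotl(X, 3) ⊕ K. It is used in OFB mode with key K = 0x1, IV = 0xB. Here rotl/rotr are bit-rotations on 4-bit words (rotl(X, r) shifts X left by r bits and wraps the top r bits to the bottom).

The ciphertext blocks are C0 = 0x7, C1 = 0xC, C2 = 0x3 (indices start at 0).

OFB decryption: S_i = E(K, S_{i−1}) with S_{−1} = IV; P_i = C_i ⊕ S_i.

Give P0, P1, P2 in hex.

P0 = 0xB, P1 = 0xB, P2 = 0x9

P0: S = E(K, 0xB) = 0xC; 0x7 ⊕ 0xC = 0xB.
P1: S = E(K, 0xC) = 0x7; 0xC ⊕ 0x7 = 0xB.
P2: S = E(K, 0x7) = 0xA; 0x3 ⊕ 0xA = 0x9.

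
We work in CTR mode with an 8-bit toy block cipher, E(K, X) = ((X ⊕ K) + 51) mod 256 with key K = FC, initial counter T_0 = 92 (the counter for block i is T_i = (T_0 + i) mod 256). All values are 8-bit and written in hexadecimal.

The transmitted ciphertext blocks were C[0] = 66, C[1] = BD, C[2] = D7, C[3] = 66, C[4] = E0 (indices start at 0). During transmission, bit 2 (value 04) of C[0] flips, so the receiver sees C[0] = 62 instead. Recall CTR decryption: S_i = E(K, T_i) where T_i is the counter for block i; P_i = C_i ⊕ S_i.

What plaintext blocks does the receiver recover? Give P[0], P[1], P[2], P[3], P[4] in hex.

Only C[0] changed, to 62. In CTR, a change in C_i flips the same bit in P_i only; the keystream is unaffected. Decrypting the received ciphertext:
P[0]: T = 92, S = E(K, T) = BF; 62 ⊕ BF = DD.
P[1]: T = 93, S = E(K, T) = C0; BD ⊕ C0 = 7D.
P[2]: T = 94, S = E(K, T) = B9; D7 ⊕ B9 = 6E.
P[3]: T = 95, S = E(K, T) = BA; 66 ⊕ BA = DC.
P[4]: T = 96, S = E(K, T) = BB; E0 ⊕ BB = 5B.
Blocks that differ from the original plaintext: P[0].

P[0] = DD, P[1] = 7D, P[2] = 6E, P[3] = DC, P[4] = 5B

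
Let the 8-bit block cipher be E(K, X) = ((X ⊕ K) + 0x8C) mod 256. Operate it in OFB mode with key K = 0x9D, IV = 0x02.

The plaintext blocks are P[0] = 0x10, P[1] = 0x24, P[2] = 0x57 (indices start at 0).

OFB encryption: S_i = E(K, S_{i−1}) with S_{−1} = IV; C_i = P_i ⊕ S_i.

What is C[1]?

C[0]: S = E(K, 0x02) = 0x2B; 0x10 ⊕ 0x2B = 0x3B.
C[1]: S = E(K, 0x2B) = 0x42; 0x24 ⊕ 0x42 = 0x66.

C[1] = 0x66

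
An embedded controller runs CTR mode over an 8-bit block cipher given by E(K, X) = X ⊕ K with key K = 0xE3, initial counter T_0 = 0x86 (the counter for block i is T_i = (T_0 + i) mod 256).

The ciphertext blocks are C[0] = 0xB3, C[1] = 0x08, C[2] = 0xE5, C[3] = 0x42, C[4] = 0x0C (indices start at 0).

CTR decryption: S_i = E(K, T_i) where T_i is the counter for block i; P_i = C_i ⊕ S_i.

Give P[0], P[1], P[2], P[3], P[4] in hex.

P[0] = 0xD6, P[1] = 0x6C, P[2] = 0x8E, P[3] = 0x28, P[4] = 0x65

P[0]: T = 0x86, S = E(K, T) = 0x65; 0xB3 ⊕ 0x65 = 0xD6.
P[1]: T = 0x87, S = E(K, T) = 0x64; 0x08 ⊕ 0x64 = 0x6C.
P[2]: T = 0x88, S = E(K, T) = 0x6B; 0xE5 ⊕ 0x6B = 0x8E.
P[3]: T = 0x89, S = E(K, T) = 0x6A; 0x42 ⊕ 0x6A = 0x28.
P[4]: T = 0x8A, S = E(K, T) = 0x69; 0x0C ⊕ 0x69 = 0x65.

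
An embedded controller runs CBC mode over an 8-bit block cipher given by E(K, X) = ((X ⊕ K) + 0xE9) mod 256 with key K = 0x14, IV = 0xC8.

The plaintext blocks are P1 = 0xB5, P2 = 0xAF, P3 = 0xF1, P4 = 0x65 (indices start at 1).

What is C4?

CBC encryption: C_i = E(K, P_i ⊕ C_{i−1}), with C_{0} = IV.
C1: P1 ⊕ 0xC8 = 0x7D; E(K, 0x7D) = 0x52.
C2: P2 ⊕ 0x52 = 0xFD; E(K, 0xFD) = 0xD2.
C3: P3 ⊕ 0xD2 = 0x23; E(K, 0x23) = 0x20.
C4: P4 ⊕ 0x20 = 0x45; E(K, 0x45) = 0x3A.

C4 = 0x3A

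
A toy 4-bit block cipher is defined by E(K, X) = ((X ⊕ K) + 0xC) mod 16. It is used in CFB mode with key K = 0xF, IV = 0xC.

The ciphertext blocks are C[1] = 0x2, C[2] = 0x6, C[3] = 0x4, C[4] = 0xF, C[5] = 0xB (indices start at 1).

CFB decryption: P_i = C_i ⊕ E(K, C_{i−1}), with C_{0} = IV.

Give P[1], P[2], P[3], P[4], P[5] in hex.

P[1] = 0xD, P[2] = 0xF, P[3] = 0x1, P[4] = 0x8, P[5] = 0x7

P[1]: E(K, 0xC) = 0xF; 0x2 ⊕ 0xF = 0xD.
P[2]: E(K, 0x2) = 0x9; 0x6 ⊕ 0x9 = 0xF.
P[3]: E(K, 0x6) = 0x5; 0x4 ⊕ 0x5 = 0x1.
P[4]: E(K, 0x4) = 0x7; 0xF ⊕ 0x7 = 0x8.
P[5]: E(K, 0xF) = 0xC; 0xB ⊕ 0xC = 0x7.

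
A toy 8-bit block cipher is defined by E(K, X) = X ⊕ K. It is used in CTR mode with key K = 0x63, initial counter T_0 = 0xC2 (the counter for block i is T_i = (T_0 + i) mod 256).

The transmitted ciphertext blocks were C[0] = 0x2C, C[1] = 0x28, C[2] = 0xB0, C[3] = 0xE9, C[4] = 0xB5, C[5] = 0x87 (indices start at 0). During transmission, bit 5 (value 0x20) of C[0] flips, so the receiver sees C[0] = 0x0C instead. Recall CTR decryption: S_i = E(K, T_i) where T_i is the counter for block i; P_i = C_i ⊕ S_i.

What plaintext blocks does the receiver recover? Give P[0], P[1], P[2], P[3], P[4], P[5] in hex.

P[0] = 0xAD, P[1] = 0x88, P[2] = 0x17, P[3] = 0x4F, P[4] = 0x10, P[5] = 0x23

Only C[0] changed, to 0x0C. In CTR, a change in C_i flips the same bit in P_i only; the keystream is unaffected. Decrypting the received ciphertext:
P[0]: T = 0xC2, S = E(K, T) = 0xA1; 0x0C ⊕ 0xA1 = 0xAD.
P[1]: T = 0xC3, S = E(K, T) = 0xA0; 0x28 ⊕ 0xA0 = 0x88.
P[2]: T = 0xC4, S = E(K, T) = 0xA7; 0xB0 ⊕ 0xA7 = 0x17.
P[3]: T = 0xC5, S = E(K, T) = 0xA6; 0xE9 ⊕ 0xA6 = 0x4F.
P[4]: T = 0xC6, S = E(K, T) = 0xA5; 0xB5 ⊕ 0xA5 = 0x10.
P[5]: T = 0xC7, S = E(K, T) = 0xA4; 0x87 ⊕ 0xA4 = 0x23.
Blocks that differ from the original plaintext: P[0].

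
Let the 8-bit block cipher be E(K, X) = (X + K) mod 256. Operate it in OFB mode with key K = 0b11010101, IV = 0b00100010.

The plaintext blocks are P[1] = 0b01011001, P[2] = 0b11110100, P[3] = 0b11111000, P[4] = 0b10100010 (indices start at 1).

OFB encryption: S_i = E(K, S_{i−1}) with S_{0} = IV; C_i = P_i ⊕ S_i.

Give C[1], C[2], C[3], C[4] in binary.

C[1] = 0b10101110, C[2] = 0b00111000, C[3] = 0b01011001, C[4] = 0b11010100

C[1]: S = E(K, 0b00100010) = 0b11110111; 0b01011001 ⊕ 0b11110111 = 0b10101110.
C[2]: S = E(K, 0b11110111) = 0b11001100; 0b11110100 ⊕ 0b11001100 = 0b00111000.
C[3]: S = E(K, 0b11001100) = 0b10100001; 0b11111000 ⊕ 0b10100001 = 0b01011001.
C[4]: S = E(K, 0b10100001) = 0b01110110; 0b10100010 ⊕ 0b01110110 = 0b11010100.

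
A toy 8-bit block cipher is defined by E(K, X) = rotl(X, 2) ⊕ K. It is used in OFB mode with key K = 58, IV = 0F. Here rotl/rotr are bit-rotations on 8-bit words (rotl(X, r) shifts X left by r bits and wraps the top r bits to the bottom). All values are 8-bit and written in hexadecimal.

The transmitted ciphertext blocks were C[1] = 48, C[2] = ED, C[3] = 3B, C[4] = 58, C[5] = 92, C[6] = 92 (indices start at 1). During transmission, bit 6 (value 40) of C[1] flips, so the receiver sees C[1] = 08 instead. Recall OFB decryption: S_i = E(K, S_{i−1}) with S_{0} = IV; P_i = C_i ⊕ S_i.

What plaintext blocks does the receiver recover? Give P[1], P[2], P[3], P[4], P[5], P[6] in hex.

P[1] = 6C, P[2] = 24, P[3] = 44, P[4] = FD, P[5] = 5C, P[6] = F1

Only C[1] changed, to 08. In OFB, a change in C_i flips the same bit in P_i only; the keystream is unaffected. Decrypting the received ciphertext:
P[1]: S = E(K, 0F) = 64; 08 ⊕ 64 = 6C.
P[2]: S = E(K, 64) = C9; ED ⊕ C9 = 24.
P[3]: S = E(K, C9) = 7F; 3B ⊕ 7F = 44.
P[4]: S = E(K, 7F) = A5; 58 ⊕ A5 = FD.
P[5]: S = E(K, A5) = CE; 92 ⊕ CE = 5C.
P[6]: S = E(K, CE) = 63; 92 ⊕ 63 = F1.
Blocks that differ from the original plaintext: P[1].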